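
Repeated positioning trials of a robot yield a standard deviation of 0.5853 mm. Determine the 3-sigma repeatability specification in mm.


repeatability = 3*sigma = 3*0.5853 = 1.7559

1.7559 mm


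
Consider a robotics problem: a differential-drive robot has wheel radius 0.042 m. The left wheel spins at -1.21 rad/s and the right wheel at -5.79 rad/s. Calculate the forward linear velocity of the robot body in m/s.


v = r*(wR + wL)/2 = 0.042*(-5.79 + -1.21)/2 = -0.1470

-0.1470 m/s


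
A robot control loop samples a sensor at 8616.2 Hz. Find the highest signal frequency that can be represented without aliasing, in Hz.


f_max = f_s/2 = 8616.2/2 = 4308.1000

4308.1000 Hz


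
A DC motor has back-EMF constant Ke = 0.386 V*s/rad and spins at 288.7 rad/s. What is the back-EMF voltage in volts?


V_emf = Ke * omega = 0.386*288.7 = 111.4382

111.4382 V


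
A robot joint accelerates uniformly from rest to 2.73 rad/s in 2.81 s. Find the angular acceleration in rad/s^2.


alpha = delta_omega / t = 2.73 / 2.81 = 0.9715

0.9715 rad/s^2


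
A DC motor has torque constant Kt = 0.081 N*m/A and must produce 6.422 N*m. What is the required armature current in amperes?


I = tau / Kt = 6.422/0.081 = 79.2840

79.2840 A


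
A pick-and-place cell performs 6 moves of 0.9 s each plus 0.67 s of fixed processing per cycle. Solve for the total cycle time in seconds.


T = 6*0.9 + 0.67 = 6.0700

6.0700 s


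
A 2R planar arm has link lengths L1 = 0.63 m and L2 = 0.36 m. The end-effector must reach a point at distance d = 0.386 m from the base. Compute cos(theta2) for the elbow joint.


cos(th2) = (d^2 - L1^2 - L2^2)/(2*L1*L2) = (0.386^2 - 0.63^2 - 0.36^2)/(2*0.63*0.36) = -0.8322

-0.8322


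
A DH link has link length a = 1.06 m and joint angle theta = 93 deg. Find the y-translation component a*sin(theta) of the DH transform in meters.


a*sin(theta) = 1.06*sin(93 deg) = 1.0585

1.0585 m


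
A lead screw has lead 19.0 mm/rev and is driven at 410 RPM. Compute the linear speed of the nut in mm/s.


v = lead * (RPM/60) = 19.0*410/60 = 129.8333

129.8333 mm/s


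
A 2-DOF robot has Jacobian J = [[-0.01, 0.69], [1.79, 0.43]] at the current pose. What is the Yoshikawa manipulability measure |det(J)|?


det(J) = -0.01*0.43 - (0.69)*(1.79) = -1.2394
|det(J)| = 1.2394

1.2394


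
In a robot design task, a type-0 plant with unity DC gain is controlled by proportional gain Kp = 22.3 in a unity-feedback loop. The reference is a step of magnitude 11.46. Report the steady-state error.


e_ss = R/(1 + Kp) = 11.46/(1 + 22.3) = 11.46/23.3000 = 0.4918

0.4918


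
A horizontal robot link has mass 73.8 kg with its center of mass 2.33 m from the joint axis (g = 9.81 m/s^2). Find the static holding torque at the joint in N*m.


tau = m*g*L = 73.8 * 9.81 * 2.33 = 1686.8687

1686.8687 N*m


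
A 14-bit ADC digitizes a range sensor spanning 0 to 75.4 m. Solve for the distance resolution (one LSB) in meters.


res = range / 2^n = 75.4/2^14 = 75.4/16384 = 0.0046

0.0046 m


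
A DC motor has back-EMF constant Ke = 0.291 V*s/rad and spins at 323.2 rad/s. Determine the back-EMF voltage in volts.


V_emf = Ke * omega = 0.291*323.2 = 94.0512

94.0512 V


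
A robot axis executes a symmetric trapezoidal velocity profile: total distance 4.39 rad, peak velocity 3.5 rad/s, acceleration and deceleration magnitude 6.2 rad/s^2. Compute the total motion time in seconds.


t_acc = v/a = 3.5/6.2 = 0.564516 s
d_acc = v^2/(2a) = 0.987903 rad (each ramp)
d_cruise = 4.39 - 2*0.987903 = 2.414194 rad
t_cruise = 2.414194/3.5 = 0.689770 s
t_total = 2*0.564516 + 0.689770 = 1.8188

1.8188 s


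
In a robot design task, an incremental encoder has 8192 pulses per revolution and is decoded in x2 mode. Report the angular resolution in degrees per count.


resolution = 360 / (PPR * 2) = 360 / 16384 = 0.0220

0.0220 degrees


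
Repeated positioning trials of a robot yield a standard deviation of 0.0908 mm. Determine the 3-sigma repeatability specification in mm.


repeatability = 3*sigma = 3*0.0908 = 0.2724

0.2724 mm


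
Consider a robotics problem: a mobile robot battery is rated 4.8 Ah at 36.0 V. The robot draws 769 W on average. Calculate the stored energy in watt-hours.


E = capacity * V = 4.8*36.0 = 172.8000

172.8000 Wh


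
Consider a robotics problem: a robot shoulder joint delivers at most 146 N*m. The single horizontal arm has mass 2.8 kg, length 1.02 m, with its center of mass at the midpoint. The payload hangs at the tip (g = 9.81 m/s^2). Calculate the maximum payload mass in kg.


tau_arm = m_arm*g*(L/2) = 2.8*9.81*1.02/2 = 14.0087 N*m
tau_payload = tau_max - tau_arm = 146 - 14.0087 = 131.9913
m_payload = tau_payload / (g*L) = 131.9913 / (9.81*1.02) = 13.1910

13.1910 kg


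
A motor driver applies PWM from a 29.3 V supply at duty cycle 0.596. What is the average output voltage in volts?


V_avg = V_supply * D = 29.3*0.596 = 17.4628

17.4628 V


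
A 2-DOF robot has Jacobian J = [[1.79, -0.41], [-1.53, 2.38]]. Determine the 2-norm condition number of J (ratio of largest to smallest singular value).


JJ^T eigenvalues: trace(JJ^T) = 11.3775, det(JJ^T) = det(J)^2 = 13.19796241
s_max^2 = (11.3775 + sqrt(76.65565661))/2 = 10.06641081
s_min^2 = (11.3775 - sqrt(76.65565661))/2 = 1.31108919
kappa = s_max/s_min = sqrt(10.06641081/1.31108919) = 2.7709

2.7709


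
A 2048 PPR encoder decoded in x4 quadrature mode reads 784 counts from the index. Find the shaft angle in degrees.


angle = counts * 360 / (PPR*4) = 784 * 360 / 8192 = 34.4531

34.4531 degrees


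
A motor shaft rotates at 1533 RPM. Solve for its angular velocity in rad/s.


omega = 1533 * 2*pi/60 = 160.5354

160.5354 rad/s


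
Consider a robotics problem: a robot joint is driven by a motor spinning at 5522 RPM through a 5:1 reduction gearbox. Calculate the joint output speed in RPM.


omega_joint = omega_motor / N = 5522 / 5 = 1104.4000

1104.4000 RPM


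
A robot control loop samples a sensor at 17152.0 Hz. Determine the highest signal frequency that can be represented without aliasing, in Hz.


f_max = f_s/2 = 17152.0/2 = 8576.0000

8576.0000 Hz


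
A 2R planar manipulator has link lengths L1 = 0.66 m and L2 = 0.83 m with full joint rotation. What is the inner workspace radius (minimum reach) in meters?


r_min = |L1 - L2| = |0.66 - 0.83| = 0.1700

0.1700 m


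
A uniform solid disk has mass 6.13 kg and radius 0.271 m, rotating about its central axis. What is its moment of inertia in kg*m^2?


I = (1/2)*m*R^2 = 0.5*6.13*0.271^2 = 0.2251

0.2251 kg*m^2


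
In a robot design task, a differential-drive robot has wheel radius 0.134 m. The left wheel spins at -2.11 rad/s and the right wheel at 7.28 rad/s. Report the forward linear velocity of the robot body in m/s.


v = r*(wR + wL)/2 = 0.134*(7.28 + -2.11)/2 = 0.3464

0.3464 m/s


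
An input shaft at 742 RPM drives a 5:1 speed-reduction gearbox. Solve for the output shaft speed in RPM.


omega_out = omega_in / N = 742 / 5 = 148.4000

148.4000 RPM


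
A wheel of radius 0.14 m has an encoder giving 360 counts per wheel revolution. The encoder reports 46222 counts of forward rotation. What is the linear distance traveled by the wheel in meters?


revs = 46222/360 = 128.394444
d = revs * 2*pi*r = 128.394444 * 2*pi*0.14 = 112.9417

112.9417 m


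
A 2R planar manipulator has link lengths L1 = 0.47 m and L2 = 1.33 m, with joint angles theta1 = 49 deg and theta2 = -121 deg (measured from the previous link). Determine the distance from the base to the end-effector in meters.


x = L1*cos(th1) + L2*cos(th1+th2) = 0.719340
y = L1*sin(th1) + L2*sin(th1+th2) = -0.910192
d = sqrt(x^2 + y^2) = sqrt(0.517450 + 0.828449) = 1.1601

1.1601 m


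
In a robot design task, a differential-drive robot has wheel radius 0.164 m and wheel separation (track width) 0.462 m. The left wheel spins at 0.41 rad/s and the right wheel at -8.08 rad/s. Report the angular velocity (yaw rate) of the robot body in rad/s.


omega = r*(wR - wL)/L = 0.164*(-8.08 - (0.41))/0.462 = -3.0138

-3.0138 rad/s


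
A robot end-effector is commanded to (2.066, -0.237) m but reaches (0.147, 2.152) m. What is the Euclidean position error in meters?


dx = 0.147 - (2.066) = -1.9190, dy = 2.152 - (-0.237) = 2.3890
err = sqrt(3.682561 + 5.707321) = 3.0643

3.0643 m


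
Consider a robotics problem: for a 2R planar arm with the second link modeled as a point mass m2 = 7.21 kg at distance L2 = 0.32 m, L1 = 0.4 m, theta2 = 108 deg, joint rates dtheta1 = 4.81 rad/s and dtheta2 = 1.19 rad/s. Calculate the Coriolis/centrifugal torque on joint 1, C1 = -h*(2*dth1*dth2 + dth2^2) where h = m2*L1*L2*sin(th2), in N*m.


h = m2*L1*L2*sin(th2) = 7.21*0.4*0.32*sin(108 deg) = 0.877711
C1 = -h*(2*4.81*1.19 + 1.19^2) = -0.877711*12.8639 = -11.2908

-11.2908 N*m


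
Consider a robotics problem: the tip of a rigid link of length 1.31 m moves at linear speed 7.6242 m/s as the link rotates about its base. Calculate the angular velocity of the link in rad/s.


omega = v / L = 7.6242 / 1.31 = 5.8200

5.8200 rad/s


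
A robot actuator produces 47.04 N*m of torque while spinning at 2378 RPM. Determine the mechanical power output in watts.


omega = 2378 * 2*pi/60 = 249.023578 rad/s
P = tau * omega = 47.04 * 249.023578 = 11714.0691

11714.0691 W


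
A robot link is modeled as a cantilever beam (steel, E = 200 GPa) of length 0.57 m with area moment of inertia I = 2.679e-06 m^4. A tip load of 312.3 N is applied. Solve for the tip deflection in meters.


delta = F*L^3/(3*E*I) = 312.3*0.57^3/(3*2.000e+11*2.679e-06)
      = 57.8357739/1607400 = 3.5981e-05

3.5981e-05 m


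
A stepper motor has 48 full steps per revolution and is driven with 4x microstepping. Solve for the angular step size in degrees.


step = 360/(48*4) = 360/192 = 1.8750

1.8750 degrees


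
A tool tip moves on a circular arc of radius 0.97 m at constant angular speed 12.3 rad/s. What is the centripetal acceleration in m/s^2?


a_c = omega^2 * r = 12.3^2 * 0.97 = 146.7513

146.7513 m/s^2


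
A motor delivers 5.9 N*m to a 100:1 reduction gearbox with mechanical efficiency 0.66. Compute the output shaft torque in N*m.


tau_out = tau_in * N * eta = 5.9 * 100 * 0.66 = 389.4000

389.4000 N*m


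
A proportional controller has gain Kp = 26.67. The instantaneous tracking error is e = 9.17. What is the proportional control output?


u_P = Kp * e = 26.67 * 9.17 = 244.5639

244.5639


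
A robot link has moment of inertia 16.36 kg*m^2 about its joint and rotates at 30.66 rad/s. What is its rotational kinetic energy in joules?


KE = (1/2)*I*omega^2 = 0.5*16.36*30.66^2 = 7689.4912

7689.4912 J


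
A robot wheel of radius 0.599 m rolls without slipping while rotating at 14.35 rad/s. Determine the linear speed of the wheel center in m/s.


v = omega * r = 14.35 * 0.599 = 8.5956

8.5956 m/s


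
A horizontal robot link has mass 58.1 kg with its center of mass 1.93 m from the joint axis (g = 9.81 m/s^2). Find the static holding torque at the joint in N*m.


tau = m*g*L = 58.1 * 9.81 * 1.93 = 1100.0247

1100.0247 N*m


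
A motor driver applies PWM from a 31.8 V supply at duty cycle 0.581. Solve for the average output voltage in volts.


V_avg = V_supply * D = 31.8*0.581 = 18.4758

18.4758 V


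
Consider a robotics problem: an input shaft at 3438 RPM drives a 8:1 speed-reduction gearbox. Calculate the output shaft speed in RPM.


omega_out = omega_in / N = 3438 / 8 = 429.7500

429.7500 RPM


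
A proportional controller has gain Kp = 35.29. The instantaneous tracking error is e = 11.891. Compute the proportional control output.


u_P = Kp * e = 35.29 * 11.891 = 419.6334

419.6334


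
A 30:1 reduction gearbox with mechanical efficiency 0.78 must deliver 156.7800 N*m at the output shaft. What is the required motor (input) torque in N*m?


tau_in = tau_out / (N * eta) = 156.7800 / (30 * 0.78) = 6.7000

6.7000 N*m


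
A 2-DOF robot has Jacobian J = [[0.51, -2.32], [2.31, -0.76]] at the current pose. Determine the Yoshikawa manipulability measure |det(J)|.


det(J) = 0.51*-0.76 - (-2.32)*(2.31) = 4.9716
|det(J)| = 4.9716

4.9716


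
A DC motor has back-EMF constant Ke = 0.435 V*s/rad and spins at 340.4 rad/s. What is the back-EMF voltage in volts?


V_emf = Ke * omega = 0.435*340.4 = 148.0740

148.0740 V


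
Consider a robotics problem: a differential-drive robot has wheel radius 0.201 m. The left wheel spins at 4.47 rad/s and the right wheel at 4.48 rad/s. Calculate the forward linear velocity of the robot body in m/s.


v = r*(wR + wL)/2 = 0.201*(4.48 + 4.47)/2 = 0.8995

0.8995 m/s


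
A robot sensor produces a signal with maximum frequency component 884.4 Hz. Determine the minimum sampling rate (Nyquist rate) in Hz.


f_s,min = 2*f_max = 2*884.4 = 1768.8000

1768.8000 Hz


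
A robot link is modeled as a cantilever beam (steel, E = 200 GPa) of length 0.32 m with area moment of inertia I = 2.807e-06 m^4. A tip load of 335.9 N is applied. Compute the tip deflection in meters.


delta = F*L^3/(3*E*I) = 335.9*0.32^3/(3*2.000e+11*2.807e-06)
      = 11.0067712/1684200 = 6.5353e-06

6.5353e-06 m


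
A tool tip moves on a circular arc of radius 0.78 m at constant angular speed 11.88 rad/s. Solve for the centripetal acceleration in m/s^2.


a_c = omega^2 * r = 11.88^2 * 0.78 = 110.0848

110.0848 m/s^2


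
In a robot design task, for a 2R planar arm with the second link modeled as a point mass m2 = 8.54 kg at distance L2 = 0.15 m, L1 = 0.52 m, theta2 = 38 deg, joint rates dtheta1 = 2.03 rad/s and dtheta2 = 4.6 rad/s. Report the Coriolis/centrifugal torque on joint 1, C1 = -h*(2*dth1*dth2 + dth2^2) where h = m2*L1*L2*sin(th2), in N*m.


h = m2*L1*L2*sin(th2) = 8.54*0.52*0.15*sin(38 deg) = 0.410104
C1 = -h*(2*2.03*4.6 + 4.6^2) = -0.410104*39.8360 = -16.3369

-16.3369 N*m


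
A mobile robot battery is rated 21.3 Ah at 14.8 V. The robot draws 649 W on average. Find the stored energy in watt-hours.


E = capacity * V = 21.3*14.8 = 315.2400

315.2400 Wh


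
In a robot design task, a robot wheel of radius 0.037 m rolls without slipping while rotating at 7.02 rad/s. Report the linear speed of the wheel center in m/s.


v = omega * r = 7.02 * 0.037 = 0.2597

0.2597 m/s


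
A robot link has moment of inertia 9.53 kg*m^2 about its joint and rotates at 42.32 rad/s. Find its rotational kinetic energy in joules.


KE = (1/2)*I*omega^2 = 0.5*9.53*42.32^2 = 8534.0311

8534.0311 J


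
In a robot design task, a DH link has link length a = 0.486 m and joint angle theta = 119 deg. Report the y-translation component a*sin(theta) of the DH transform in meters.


a*sin(theta) = 0.486*sin(119 deg) = 0.4251

0.4251 m


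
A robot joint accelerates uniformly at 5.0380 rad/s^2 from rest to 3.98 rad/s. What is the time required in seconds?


t = delta_omega / alpha = 3.98 / 5.0380 = 0.7900

0.7900 s


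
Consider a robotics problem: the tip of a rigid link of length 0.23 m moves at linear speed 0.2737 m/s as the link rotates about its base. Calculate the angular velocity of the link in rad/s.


omega = v / L = 0.2737 / 0.23 = 1.1900

1.1900 rad/s


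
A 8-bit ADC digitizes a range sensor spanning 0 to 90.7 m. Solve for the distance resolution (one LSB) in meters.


res = range / 2^n = 90.7/2^8 = 90.7/256 = 0.3543

0.3543 m


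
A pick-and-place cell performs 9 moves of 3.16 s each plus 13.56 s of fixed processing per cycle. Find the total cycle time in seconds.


T = 9*3.16 + 13.56 = 42.0000

42.0000 s


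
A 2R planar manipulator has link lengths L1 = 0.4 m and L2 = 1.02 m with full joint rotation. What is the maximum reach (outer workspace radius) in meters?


r_max = L1 + L2 = 0.4 + 1.02 = 1.4200

1.4200 m


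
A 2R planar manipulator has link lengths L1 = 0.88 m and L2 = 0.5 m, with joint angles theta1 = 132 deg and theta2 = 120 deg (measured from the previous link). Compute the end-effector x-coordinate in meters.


x = L1*cos(th1) + L2*cos(th1+th2) = 0.88*cos(132 deg) + 0.5*cos(252 deg) = -0.7433

-0.7433 m


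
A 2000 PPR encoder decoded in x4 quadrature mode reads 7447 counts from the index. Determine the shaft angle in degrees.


angle = counts * 360 / (PPR*4) = 7447 * 360 / 8000 = 335.1150

335.1150 degrees


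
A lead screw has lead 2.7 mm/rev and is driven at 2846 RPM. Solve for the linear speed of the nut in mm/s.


v = lead * (RPM/60) = 2.7*2846/60 = 128.0700

128.0700 mm/s


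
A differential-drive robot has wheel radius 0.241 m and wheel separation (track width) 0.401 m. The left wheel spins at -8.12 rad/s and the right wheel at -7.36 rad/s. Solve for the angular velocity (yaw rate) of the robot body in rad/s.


omega = r*(wR - wL)/L = 0.241*(-7.36 - (-8.12))/0.401 = 0.4568

0.4568 rad/s


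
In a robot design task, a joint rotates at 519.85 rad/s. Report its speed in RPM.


RPM = 519.85 * 60/(2*pi) = 4964.2018

4964.2018 RPM


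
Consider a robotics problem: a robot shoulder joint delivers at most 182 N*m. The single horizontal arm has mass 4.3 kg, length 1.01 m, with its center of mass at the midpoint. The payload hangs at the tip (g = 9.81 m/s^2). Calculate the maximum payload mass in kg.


tau_arm = m_arm*g*(L/2) = 4.3*9.81*1.01/2 = 21.3024 N*m
tau_payload = tau_max - tau_arm = 182 - 21.3024 = 160.6976
m_payload = tau_payload / (g*L) = 160.6976 / (9.81*1.01) = 16.2188

16.2188 kg


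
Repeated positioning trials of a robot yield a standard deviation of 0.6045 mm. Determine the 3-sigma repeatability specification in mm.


repeatability = 3*sigma = 3*0.6045 = 1.8135

1.8135 mm


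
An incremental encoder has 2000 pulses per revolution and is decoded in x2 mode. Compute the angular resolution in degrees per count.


resolution = 360 / (PPR * 2) = 360 / 4000 = 0.0900

0.0900 degrees


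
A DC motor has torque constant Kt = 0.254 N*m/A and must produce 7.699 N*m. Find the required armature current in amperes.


I = tau / Kt = 7.699/0.254 = 30.3110

30.3110 A


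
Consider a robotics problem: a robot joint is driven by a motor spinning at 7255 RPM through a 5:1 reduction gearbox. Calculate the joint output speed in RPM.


omega_joint = omega_motor / N = 7255 / 5 = 1451.0000

1451.0000 RPM


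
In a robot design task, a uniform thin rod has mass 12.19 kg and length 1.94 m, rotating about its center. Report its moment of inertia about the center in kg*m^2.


I = (1/12)*m*L^2 = (1/12)*12.19*1.94^2 = 3.8232

3.8232 kg*m^2


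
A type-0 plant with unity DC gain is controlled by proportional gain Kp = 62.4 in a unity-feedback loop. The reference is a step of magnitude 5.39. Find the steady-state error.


e_ss = R/(1 + Kp) = 5.39/(1 + 62.4) = 5.39/63.4000 = 0.0850

0.0850


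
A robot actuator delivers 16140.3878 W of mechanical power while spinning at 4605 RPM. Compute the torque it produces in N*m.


omega = 4605 * 2*pi/60 = 482.234472 rad/s
tau = P / omega = 16140.3878 / 482.234472 = 33.4700

33.4700 N*m


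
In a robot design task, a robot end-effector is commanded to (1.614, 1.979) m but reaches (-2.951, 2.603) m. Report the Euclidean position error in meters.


dx = -2.951 - (1.614) = -4.5650, dy = 2.603 - (1.979) = 0.6240
err = sqrt(20.839225 + 0.389376) = 4.6075

4.6075 m


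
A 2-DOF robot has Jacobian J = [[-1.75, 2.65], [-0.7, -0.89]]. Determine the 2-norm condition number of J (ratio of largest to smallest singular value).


JJ^T eigenvalues: trace(JJ^T) = 11.3671, det(JJ^T) = det(J)^2 = 11.64515625
s_max^2 = (11.3671 + sqrt(82.63033741))/2 = 10.22861153
s_min^2 = (11.3671 - sqrt(82.63033741))/2 = 1.13848847
kappa = s_max/s_min = sqrt(10.22861153/1.13848847) = 2.9974

2.9974


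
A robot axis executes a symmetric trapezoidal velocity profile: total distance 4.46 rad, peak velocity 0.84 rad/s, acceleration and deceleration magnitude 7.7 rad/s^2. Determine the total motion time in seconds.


t_acc = v/a = 0.84/7.7 = 0.109091 s
d_acc = v^2/(2a) = 0.045818 rad (each ramp)
d_cruise = 4.46 - 2*0.045818 = 4.368364 rad
t_cruise = 4.368364/0.84 = 5.200433 s
t_total = 2*0.109091 + 5.200433 = 5.4186

5.4186 s


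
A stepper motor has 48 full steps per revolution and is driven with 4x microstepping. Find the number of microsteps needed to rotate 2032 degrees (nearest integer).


step_size = 360/(48*4) = 360/192 = 1.875000 deg
n = 2032/(360/192) = 2032*192/360 = 1083.7333 -> 1084

1084 steps


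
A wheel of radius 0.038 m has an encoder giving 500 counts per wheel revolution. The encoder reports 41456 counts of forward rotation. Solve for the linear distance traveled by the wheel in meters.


revs = 41456/500 = 82.912000
d = revs * 2*pi*r = 82.912000 * 2*pi*0.038 = 19.7962

19.7962 m


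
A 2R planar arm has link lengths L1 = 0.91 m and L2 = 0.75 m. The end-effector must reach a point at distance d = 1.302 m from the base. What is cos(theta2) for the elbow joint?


cos(th2) = (d^2 - L1^2 - L2^2)/(2*L1*L2) = (1.302^2 - 0.91^2 - 0.75^2)/(2*0.91*0.75) = 0.2232

0.2232


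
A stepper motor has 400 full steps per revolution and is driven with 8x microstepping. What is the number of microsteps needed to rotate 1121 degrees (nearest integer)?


step_size = 360/(400*8) = 360/3200 = 0.112500 deg
n = 1121/(360/3200) = 1121*3200/360 = 9964.4444 -> 9964

9964 steps


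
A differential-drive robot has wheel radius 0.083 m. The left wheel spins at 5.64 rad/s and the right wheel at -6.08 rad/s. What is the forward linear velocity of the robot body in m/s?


v = r*(wR + wL)/2 = 0.083*(-6.08 + 5.64)/2 = -0.0183

-0.0183 m/s


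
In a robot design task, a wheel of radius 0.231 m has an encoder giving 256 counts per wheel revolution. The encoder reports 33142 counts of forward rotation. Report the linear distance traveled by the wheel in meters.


revs = 33142/256 = 129.460938
d = revs * 2*pi*r = 129.460938 * 2*pi*0.231 = 187.9017

187.9017 m


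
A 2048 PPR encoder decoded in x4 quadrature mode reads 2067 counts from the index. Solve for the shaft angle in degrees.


angle = counts * 360 / (PPR*4) = 2067 * 360 / 8192 = 90.8350

90.8350 degrees


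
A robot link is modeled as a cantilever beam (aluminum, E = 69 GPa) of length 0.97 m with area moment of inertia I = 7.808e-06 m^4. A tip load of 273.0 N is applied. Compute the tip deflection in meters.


delta = F*L^3/(3*E*I) = 273.0*0.97^3/(3*6.900e+10*7.808e-06)
      = 249.159729/1616256 = 1.5416e-04

1.5416e-04 m


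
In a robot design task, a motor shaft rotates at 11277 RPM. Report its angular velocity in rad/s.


omega = 11277 * 2*pi/60 = 1180.9247

1180.9247 rad/s


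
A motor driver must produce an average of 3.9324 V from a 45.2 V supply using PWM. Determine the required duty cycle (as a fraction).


D = V_avg/V_supply = 3.9324/45.2 = 0.0870

0.0870


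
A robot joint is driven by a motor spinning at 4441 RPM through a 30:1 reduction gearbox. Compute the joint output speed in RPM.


omega_joint = omega_motor / N = 4441 / 30 = 148.0333

148.0333 RPM


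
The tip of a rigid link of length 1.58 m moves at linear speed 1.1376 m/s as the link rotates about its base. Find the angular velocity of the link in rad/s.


omega = v / L = 1.1376 / 1.58 = 0.7200

0.7200 rad/s


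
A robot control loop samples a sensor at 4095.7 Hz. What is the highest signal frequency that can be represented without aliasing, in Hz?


f_max = f_s/2 = 4095.7/2 = 2047.8500

2047.8500 Hz


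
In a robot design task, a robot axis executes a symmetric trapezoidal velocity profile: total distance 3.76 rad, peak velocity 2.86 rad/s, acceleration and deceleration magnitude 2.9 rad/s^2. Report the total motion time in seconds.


t_acc = v/a = 2.86/2.9 = 0.986207 s
d_acc = v^2/(2a) = 1.410276 rad (each ramp)
d_cruise = 3.76 - 2*1.410276 = 0.939448 rad
t_cruise = 0.939448/2.86 = 0.328478 s
t_total = 2*0.986207 + 0.328478 = 2.3009

2.3009 s


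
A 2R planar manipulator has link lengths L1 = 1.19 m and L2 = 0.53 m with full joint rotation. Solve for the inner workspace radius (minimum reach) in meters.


r_min = |L1 - L2| = |1.19 - 0.53| = 0.6600

0.6600 m


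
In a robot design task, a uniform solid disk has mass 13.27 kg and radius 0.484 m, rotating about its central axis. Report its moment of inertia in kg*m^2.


I = (1/2)*m*R^2 = 0.5*13.27*0.484^2 = 1.5543

1.5543 kg*m^2


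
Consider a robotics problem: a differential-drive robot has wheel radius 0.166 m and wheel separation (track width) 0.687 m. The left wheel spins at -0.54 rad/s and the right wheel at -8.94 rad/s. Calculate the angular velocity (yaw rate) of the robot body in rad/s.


omega = r*(wR - wL)/L = 0.166*(-8.94 - (-0.54))/0.687 = -2.0297

-2.0297 rad/s


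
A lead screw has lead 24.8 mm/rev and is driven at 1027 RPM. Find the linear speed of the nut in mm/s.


v = lead * (RPM/60) = 24.8*1027/60 = 424.4933

424.4933 mm/s


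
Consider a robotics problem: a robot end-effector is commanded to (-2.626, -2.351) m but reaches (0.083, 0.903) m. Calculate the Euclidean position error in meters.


dx = 0.083 - (-2.626) = 2.7090, dy = 0.903 - (-2.351) = 3.2540
err = sqrt(7.338681 + 10.588516) = 4.2341

4.2341 m


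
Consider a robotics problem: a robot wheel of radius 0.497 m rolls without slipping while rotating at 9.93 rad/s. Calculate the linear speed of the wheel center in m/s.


v = omega * r = 9.93 * 0.497 = 4.9352

4.9352 m/s


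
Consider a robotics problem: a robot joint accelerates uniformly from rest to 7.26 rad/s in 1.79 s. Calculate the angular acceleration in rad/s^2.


alpha = delta_omega / t = 7.26 / 1.79 = 4.0559

4.0559 rad/s^2


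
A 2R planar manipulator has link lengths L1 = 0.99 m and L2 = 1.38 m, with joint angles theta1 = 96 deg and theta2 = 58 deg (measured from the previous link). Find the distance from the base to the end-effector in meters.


x = L1*cos(th1) + L2*cos(th1+th2) = -1.343819
y = L1*sin(th1) + L2*sin(th1+th2) = 1.589529
d = sqrt(x^2 + y^2) = sqrt(1.805850 + 2.526602) = 2.0815

2.0815 m


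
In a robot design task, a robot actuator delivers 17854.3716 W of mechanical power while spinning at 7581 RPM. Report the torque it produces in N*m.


omega = 7581 * 2*pi/60 = 793.880464 rad/s
tau = P / omega = 17854.3716 / 793.880464 = 22.4900

22.4900 N*m


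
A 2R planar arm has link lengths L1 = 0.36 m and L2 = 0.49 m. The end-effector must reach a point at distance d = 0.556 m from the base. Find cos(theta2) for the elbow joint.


cos(th2) = (d^2 - L1^2 - L2^2)/(2*L1*L2) = (0.556^2 - 0.36^2 - 0.49^2)/(2*0.36*0.49) = -0.1717

-0.1717


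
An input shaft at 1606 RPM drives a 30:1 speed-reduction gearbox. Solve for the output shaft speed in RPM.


omega_out = omega_in / N = 1606 / 30 = 53.5333

53.5333 RPM


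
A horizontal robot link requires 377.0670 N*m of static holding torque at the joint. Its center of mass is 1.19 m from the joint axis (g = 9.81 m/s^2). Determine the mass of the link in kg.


m = tau / (g*L) = 377.0670 / (9.81 * 1.19) = 32.3000

32.3000 kg


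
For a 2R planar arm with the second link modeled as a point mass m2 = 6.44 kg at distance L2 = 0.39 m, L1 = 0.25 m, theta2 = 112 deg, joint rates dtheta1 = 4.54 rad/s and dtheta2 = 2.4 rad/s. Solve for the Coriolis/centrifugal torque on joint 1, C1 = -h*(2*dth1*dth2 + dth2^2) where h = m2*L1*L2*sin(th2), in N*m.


h = m2*L1*L2*sin(th2) = 6.44*0.25*0.39*sin(112 deg) = 0.582179
C1 = -h*(2*4.54*2.4 + 2.4^2) = -0.582179*27.5520 = -16.0402

-16.0402 N*m


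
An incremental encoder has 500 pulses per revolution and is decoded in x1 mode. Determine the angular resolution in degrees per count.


resolution = 360 / (PPR * 1) = 360 / 500 = 0.7200

0.7200 degrees


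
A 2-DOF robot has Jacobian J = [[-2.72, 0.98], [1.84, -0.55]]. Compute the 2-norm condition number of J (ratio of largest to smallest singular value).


JJ^T eigenvalues: trace(JJ^T) = 12.0469, det(JJ^T) = det(J)^2 = 0.09437184
s_max^2 = (12.0469 + sqrt(144.75031225))/2 = 12.03906120
s_min^2 = (12.0469 - sqrt(144.75031225))/2 = 0.00783880
kappa = s_max/s_min = sqrt(12.03906120/0.00783880) = 39.1897

39.1897


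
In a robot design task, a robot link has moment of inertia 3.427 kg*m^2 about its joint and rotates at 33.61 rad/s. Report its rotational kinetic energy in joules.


KE = (1/2)*I*omega^2 = 0.5*3.427*33.61^2 = 1935.6246

1935.6246 J


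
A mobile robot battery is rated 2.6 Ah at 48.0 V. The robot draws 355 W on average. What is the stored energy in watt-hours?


E = capacity * V = 2.6*48.0 = 124.8000

124.8000 Wh


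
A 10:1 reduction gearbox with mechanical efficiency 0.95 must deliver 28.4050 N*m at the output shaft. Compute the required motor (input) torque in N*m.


tau_in = tau_out / (N * eta) = 28.4050 / (10 * 0.95) = 2.9900

2.9900 N*m


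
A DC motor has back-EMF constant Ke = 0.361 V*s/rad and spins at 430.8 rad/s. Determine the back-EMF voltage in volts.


V_emf = Ke * omega = 0.361*430.8 = 155.5188

155.5188 V


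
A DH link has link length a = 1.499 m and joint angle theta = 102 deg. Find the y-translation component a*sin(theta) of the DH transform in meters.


a*sin(theta) = 1.499*sin(102 deg) = 1.4662

1.4662 m


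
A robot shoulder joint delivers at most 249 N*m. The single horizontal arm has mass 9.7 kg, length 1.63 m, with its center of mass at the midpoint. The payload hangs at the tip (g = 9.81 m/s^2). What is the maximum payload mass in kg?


tau_arm = m_arm*g*(L/2) = 9.7*9.81*1.63/2 = 77.5530 N*m
tau_payload = tau_max - tau_arm = 249 - 77.5530 = 171.4470
m_payload = tau_payload / (g*L) = 171.4470 / (9.81*1.63) = 10.7219

10.7219 kg


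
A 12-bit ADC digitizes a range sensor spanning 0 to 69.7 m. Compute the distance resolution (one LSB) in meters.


res = range / 2^n = 69.7/2^12 = 69.7/4096 = 0.0170

0.0170 m


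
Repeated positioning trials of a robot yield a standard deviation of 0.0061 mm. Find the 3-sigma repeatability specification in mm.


repeatability = 3*sigma = 3*0.0061 = 0.0183

0.0183 mm


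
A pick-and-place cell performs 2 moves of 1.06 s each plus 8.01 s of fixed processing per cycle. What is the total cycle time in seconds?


T = 2*1.06 + 8.01 = 10.1300

10.1300 s


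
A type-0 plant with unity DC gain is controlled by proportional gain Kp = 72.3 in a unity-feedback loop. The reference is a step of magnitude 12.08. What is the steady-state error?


e_ss = R/(1 + Kp) = 12.08/(1 + 72.3) = 12.08/73.3000 = 0.1648

0.1648


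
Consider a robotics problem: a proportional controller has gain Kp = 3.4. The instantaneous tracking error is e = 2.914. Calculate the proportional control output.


u_P = Kp * e = 3.4 * 2.914 = 9.9076

9.9076


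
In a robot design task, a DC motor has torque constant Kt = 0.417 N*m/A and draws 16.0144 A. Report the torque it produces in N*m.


tau = Kt * I = 0.417*16.0144 = 6.6780

6.6780 N*m


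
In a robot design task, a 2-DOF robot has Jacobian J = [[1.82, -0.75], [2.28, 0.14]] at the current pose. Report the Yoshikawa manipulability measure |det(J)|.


det(J) = 1.82*0.14 - (-0.75)*(2.28) = 1.9648
|det(J)| = 1.9648

1.9648


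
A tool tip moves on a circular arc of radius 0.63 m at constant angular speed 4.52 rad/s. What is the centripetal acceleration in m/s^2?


a_c = omega^2 * r = 4.52^2 * 0.63 = 12.8712

12.8712 m/s^2


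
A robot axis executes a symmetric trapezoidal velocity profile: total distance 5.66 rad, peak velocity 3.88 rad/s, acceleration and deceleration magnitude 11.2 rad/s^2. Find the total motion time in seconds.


t_acc = v/a = 3.88/11.2 = 0.346429 s
d_acc = v^2/(2a) = 0.672071 rad (each ramp)
d_cruise = 5.66 - 2*0.672071 = 4.315858 rad
t_cruise = 4.315858/3.88 = 1.112335 s
t_total = 2*0.346429 + 1.112335 = 1.8052

1.8052 s


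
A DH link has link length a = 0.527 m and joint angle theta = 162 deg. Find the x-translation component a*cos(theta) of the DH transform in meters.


a*cos(theta) = 0.527*cos(162 deg) = -0.5012

-0.5012 m


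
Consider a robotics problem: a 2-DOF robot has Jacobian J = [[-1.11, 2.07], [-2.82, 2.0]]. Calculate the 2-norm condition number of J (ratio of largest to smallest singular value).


JJ^T eigenvalues: trace(JJ^T) = 17.4694, det(JJ^T) = det(J)^2 = 13.08558276
s_max^2 = (17.4694 + sqrt(252.83760532))/2 = 16.68513403
s_min^2 = (17.4694 - sqrt(252.83760532))/2 = 0.78426597
kappa = s_max/s_min = sqrt(16.68513403/0.78426597) = 4.6125

4.6125


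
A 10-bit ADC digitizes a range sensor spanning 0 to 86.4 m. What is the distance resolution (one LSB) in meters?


res = range / 2^n = 86.4/2^10 = 86.4/1024 = 0.0844

0.0844 m


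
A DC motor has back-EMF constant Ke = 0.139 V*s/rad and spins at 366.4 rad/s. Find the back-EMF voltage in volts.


V_emf = Ke * omega = 0.139*366.4 = 50.9296

50.9296 V


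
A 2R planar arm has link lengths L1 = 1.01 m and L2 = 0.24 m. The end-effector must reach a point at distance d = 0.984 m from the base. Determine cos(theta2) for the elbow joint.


cos(th2) = (d^2 - L1^2 - L2^2)/(2*L1*L2) = (0.984^2 - 1.01^2 - 0.24^2)/(2*1.01*0.24) = -0.2258

-0.2258


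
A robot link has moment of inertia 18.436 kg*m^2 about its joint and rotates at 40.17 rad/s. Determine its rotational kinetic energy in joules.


KE = (1/2)*I*omega^2 = 0.5*18.436*40.17^2 = 14874.4312

14874.4312 J


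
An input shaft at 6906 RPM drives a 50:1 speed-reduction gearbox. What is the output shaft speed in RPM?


omega_out = omega_in / N = 6906 / 50 = 138.1200

138.1200 RPM


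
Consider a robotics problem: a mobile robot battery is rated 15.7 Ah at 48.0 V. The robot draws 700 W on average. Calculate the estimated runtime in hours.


E = 15.7*48.0 = 753.6000 Wh
t = E/P = 753.6000/700 = 1.0766

1.0766 hours


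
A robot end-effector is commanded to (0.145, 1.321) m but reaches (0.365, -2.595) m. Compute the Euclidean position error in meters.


dx = 0.365 - (0.145) = 0.2200, dy = -2.595 - (1.321) = -3.9160
err = sqrt(0.048400 + 15.335056) = 3.9222

3.9222 m


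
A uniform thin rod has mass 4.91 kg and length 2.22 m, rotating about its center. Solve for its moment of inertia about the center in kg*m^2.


I = (1/12)*m*L^2 = (1/12)*4.91*2.22^2 = 2.0165

2.0165 kg*m^2


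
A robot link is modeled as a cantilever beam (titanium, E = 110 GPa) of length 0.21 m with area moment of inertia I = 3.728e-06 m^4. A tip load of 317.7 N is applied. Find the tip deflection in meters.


delta = F*L^3/(3*E*I) = 317.7*0.21^3/(3*1.100e+11*3.728e-06)
      = 2.9422197/1230240 = 2.3916e-06

2.3916e-06 m


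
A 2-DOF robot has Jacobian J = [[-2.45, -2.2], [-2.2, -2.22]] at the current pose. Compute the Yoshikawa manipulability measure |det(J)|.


det(J) = -2.45*-2.22 - (-2.2)*(-2.2) = 0.5990
|det(J)| = 0.5990

0.5990


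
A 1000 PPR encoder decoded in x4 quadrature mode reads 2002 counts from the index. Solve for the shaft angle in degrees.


angle = counts * 360 / (PPR*4) = 2002 * 360 / 4000 = 180.1800

180.1800 degrees


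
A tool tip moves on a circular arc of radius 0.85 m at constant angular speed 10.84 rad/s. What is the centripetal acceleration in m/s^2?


a_c = omega^2 * r = 10.84^2 * 0.85 = 99.8798

99.8798 m/s^2


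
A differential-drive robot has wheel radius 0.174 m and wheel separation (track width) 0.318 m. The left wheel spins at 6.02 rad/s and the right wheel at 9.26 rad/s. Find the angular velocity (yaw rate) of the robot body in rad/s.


omega = r*(wR - wL)/L = 0.174*(9.26 - (6.02))/0.318 = 1.7728

1.7728 rad/s


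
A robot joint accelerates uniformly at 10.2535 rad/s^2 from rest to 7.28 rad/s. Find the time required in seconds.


t = delta_omega / alpha = 7.28 / 10.2535 = 0.7100

0.7100 s


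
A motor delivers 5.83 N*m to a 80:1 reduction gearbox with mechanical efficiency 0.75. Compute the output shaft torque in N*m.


tau_out = tau_in * N * eta = 5.83 * 80 * 0.75 = 349.8000

349.8000 N*m


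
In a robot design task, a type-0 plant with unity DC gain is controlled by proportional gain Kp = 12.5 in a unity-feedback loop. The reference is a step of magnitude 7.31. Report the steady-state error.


e_ss = R/(1 + Kp) = 7.31/(1 + 12.5) = 7.31/13.5000 = 0.5415

0.5415


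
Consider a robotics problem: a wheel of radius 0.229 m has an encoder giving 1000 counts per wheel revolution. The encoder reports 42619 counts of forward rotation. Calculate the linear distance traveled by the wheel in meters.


revs = 42619/1000 = 42.619000
d = revs * 2*pi*r = 42.619000 * 2*pi*0.229 = 61.3223

61.3223 m


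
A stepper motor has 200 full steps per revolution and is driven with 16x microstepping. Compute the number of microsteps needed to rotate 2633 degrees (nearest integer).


step_size = 360/(200*16) = 360/3200 = 0.112500 deg
n = 2633/(360/3200) = 2633*3200/360 = 23404.4444 -> 23404

23404 steps


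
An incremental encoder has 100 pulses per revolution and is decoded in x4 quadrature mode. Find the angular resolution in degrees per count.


resolution = 360 / (PPR * 4) = 360 / 400 = 0.9000

0.9000 degrees


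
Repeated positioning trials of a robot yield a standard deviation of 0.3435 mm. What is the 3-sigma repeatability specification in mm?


repeatability = 3*sigma = 3*0.3435 = 1.0305

1.0305 mm


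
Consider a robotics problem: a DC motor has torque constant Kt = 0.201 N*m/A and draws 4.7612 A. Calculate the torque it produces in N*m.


tau = Kt * I = 0.201*4.7612 = 0.9570

0.9570 N*m


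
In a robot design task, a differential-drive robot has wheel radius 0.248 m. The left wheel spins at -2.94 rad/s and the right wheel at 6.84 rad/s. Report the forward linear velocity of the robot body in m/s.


v = r*(wR + wL)/2 = 0.248*(6.84 + -2.94)/2 = 0.4836

0.4836 m/s


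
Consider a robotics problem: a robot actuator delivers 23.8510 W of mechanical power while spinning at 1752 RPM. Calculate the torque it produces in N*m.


omega = 1752 * 2*pi/60 = 183.469011 rad/s
tau = P / omega = 23.8510 / 183.469011 = 0.1300

0.1300 N*m


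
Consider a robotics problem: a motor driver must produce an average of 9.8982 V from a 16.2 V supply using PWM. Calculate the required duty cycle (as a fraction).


D = V_avg/V_supply = 9.8982/16.2 = 0.6110

0.6110


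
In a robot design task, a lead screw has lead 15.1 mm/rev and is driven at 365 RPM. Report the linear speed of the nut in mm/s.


v = lead * (RPM/60) = 15.1*365/60 = 91.8583

91.8583 mm/s


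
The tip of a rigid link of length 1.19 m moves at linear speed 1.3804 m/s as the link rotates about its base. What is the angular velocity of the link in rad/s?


omega = v / L = 1.3804 / 1.19 = 1.1600

1.1600 rad/s


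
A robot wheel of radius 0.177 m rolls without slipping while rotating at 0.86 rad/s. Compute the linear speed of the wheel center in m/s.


v = omega * r = 0.86 * 0.177 = 0.1522

0.1522 m/s


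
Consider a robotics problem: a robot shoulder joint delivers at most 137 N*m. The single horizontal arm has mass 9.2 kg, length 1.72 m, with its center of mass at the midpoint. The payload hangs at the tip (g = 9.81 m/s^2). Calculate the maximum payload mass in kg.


tau_arm = m_arm*g*(L/2) = 9.2*9.81*1.72/2 = 77.6167 N*m
tau_payload = tau_max - tau_arm = 137 - 77.6167 = 59.3833
m_payload = tau_payload / (g*L) = 59.3833 / (9.81*1.72) = 3.5194

3.5194 kg


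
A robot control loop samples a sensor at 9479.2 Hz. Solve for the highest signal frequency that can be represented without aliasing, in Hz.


f_max = f_s/2 = 9479.2/2 = 4739.6000

4739.6000 Hz


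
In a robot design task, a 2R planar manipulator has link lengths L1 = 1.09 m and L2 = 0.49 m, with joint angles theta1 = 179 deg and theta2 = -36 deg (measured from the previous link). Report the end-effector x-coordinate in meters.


x = L1*cos(th1) + L2*cos(th1+th2) = 1.09*cos(179 deg) + 0.49*cos(143 deg) = -1.4812

-1.4812 m
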